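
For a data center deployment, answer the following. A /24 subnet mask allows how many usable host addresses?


Given: subnet mask /24
Host bits = 32 - 24 = 8
Total addresses = 2^8 = 256
Usable hosts = 256 - 2 (network + broadcast) = 254

254


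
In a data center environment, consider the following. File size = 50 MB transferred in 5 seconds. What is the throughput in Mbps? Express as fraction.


Given: file = 50 MB, time = 5 s
File in Mb = 50 * 8 = 400 Mb
Throughput = 400 / 5 Mbps
Throughput = 80 Mbps

80


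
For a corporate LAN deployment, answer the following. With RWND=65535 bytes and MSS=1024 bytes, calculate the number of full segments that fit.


Given: RWND = 65535 bytes, MSS = 1024 bytes
Full segments = floor(RWND / MSS)
Full segments = floor(65535 / 1024)
Full segments = floor(63.999) = 63

63


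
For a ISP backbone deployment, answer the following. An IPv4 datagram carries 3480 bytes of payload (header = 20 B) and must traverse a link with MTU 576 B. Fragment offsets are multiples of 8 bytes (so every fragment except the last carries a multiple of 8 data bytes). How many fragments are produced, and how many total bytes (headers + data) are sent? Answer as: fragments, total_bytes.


Max data per non-final fragment = floor((MTU - header)/8)*8 = floor((576 - 20)/8)*8 = floor(556/8)*8 = 552 B
Final fragment needs no 8-byte alignment: it can carry up to MTU - header = 556 B
Non-final fragments needed = ceil((payload - 556) / 552) = ceil(2924/552) = ceil(5.2971) = 6
Number of fragments = 6 + 1 = 7
Fragment sizes (data): 6 * 552 B + 168 B (last, 168 <= 556 OK)
Total bytes sent = payload + n_frags * header = 3480 + 7*20 = 3480 + 140 = 3620 B

7, 3620


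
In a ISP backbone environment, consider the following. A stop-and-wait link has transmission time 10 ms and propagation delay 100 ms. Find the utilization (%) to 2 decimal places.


Given: Ttrans = 10 ms, Tprop = 100 ms
RTT = 2 * Tprop = 2 * 100 = 200 ms
U = Ttrans / (Ttrans + RTT)
U = 10 / (10 + 200)
U = 10 / 210 = 0.047619
U% = 4.76%

4.76


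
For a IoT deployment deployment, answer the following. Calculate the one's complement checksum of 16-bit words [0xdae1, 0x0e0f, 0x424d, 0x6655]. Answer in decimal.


Given words: [0xdae1, 0x0e0f, 0x424d, 0x6655]
Step 1: Sum all words
Raw sum = 56033 + 3599 + 16973 + 26197 = 102802
Step 2: Fold carry: (37266 + 1) = 37267
One's complement = ~37267 & 0xFFFF = 28268

28268


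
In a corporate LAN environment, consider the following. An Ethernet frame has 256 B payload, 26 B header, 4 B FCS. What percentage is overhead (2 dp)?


Given: payload = 256 B, header = 26 B, trailer = 4 B
Overhead bytes = header + trailer = 26 + 4 = 30
Total frame = payload + overhead = 256 + 30 = 286
Overhead % = 30 / 286 * 100 = 10.4895% -> 10.49% (2 dp)

10.49


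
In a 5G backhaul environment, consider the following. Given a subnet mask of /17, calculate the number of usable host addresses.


Given: subnet mask /17
Host bits = 32 - 17 = 15
Total addresses = 2^15 = 32768
Usable hosts = 32768 - 2 (network + broadcast) = 32766

32766


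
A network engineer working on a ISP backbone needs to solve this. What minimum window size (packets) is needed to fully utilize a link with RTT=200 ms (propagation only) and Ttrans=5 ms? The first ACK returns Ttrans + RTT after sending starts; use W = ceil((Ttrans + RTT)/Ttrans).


Given: Ttrans = 5 ms, RTT = 200 ms (= 2 * Tprop, Tprop = 100 ms)
Time until first ACK returns = Ttrans + RTT = 5 + 200 = 205 ms
Need W * Ttrans >= Ttrans + RTT  ->  W >= (Ttrans + RTT) / Ttrans
(Ttrans + RTT) / Ttrans = 205 / 5 = 41
W_min = ceil(41) = 41

41


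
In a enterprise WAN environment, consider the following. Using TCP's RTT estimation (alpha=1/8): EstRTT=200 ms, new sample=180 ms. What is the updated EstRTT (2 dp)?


Given: EstRTT = 200 ms, SampleRTT = 180 ms, alpha = 1/8
New EstRTT = (1 - alpha) * EstRTT + alpha * SampleRTT
(7/8) * 200 = 175
(1/8) * 180 = 22.5
New EstRTT = 175 + 22.5 = 197.5 ms -> 197.50 ms (2 dp)

197.50


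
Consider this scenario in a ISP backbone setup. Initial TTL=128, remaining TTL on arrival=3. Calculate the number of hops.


Given: initial TTL = 128, received TTL = 3
Hops = initial TTL - received TTL
Hops = 128 - 3 = 125

125


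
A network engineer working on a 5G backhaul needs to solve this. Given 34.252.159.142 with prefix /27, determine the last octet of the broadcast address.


Given: IP = 34.252.159.142, prefix = /27
Host bits = 32 - 27 = 5
Network last octet = 142 AND mask = 128
Host part size = 2^5 - 1 = 31
Broadcast last octet = 128 OR 31 = 159

159


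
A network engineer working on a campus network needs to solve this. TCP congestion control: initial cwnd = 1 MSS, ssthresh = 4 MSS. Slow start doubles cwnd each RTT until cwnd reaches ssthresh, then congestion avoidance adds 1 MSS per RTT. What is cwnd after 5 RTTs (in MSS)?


RTT 0: cwnd = 1 MSS (initial)
RTT 1: cwnd = 2 MSS (slow start, doubled)
RTT 2: cwnd = 4 MSS (slow start, doubled)
RTT 3: cwnd = 5 MSS (congestion avoidance, +1)
RTT 4: cwnd = 6 MSS (congestion avoidance, +1)
RTT 5: cwnd = 7 MSS (congestion avoidance, +1)

7


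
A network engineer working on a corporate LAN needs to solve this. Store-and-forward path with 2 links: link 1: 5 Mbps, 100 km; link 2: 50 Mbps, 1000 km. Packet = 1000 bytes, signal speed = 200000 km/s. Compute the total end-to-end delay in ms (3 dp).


Packet = 1000 bytes = 8000 bits. Store-and-forward: sum (t_trans + t_prop) per link.
Link 1: t_trans = 8000/(5*10^6) s = 1.6000 ms; t_prop = 100/200000 s = 0.5000 ms; subtotal = 2.1000 ms
Link 2: t_trans = 8000/(50*10^6) s = 0.1600 ms; t_prop = 1000/200000 s = 5.0000 ms; subtotal = 5.1600 ms
End-to-end = 2.1000 + 5.1600 = 7.2600 ms -> 7.260 ms (3 dp)

7.260


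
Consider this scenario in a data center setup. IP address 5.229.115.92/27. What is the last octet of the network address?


Given: IP = 5.229.115.92, prefix = /27
Subnet mask = 255.255.255.224
Last octet of IP: 92
Last octet of mask: 224
Network last octet = 92 AND 224 = 64

64


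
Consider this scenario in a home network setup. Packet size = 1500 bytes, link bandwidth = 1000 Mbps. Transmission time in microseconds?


Given: packet = 1500 bytes, bandwidth = 1000 Mbps
Packet in bits = 1500 * 8 = 12000 bits
Bandwidth = 1000 * 10^6 = 1000000000 bps
Time = 12000 / 1000000000 seconds
Time in us = 12000 * 10^6 / 1000000000 = 12

12


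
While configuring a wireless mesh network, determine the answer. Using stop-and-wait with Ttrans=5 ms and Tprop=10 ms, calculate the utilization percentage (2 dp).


Given: Ttrans = 5 ms, Tprop = 10 ms
RTT = 2 * Tprop = 2 * 10 = 20 ms
U = Ttrans / (Ttrans + RTT)
U = 5 / (5 + 20)
U = 5 / 25 = 0.2
U% = 20.00%

20.00


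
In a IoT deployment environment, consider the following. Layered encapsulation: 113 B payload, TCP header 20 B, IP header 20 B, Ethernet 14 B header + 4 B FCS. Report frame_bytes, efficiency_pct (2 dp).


TCP segment = 113 + 20 = 133 B
IP packet = 133 + 20 = 153 B
Ethernet frame = 153 + 14 + 4 = 171 B
Efficiency = app / frame = 113 / 171 = 0.660819 = 66.0819% -> 66.08% (2 dp)

171, 66.08


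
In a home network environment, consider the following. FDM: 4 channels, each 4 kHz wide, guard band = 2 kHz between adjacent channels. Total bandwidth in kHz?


Given: 4 channels, 4 kHz each, guard = 2 kHz
Channel bandwidth = 4 * 4 = 16 kHz
Guard bands = 3 gaps * 2 kHz = 6 kHz
Total = 16 + 6 = 22 kHz

22


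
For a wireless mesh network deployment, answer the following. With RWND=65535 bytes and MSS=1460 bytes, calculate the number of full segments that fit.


Given: RWND = 65535 bytes, MSS = 1460 bytes
Full segments = floor(RWND / MSS)
Full segments = floor(65535 / 1460)
Full segments = floor(44.887) = 44

44


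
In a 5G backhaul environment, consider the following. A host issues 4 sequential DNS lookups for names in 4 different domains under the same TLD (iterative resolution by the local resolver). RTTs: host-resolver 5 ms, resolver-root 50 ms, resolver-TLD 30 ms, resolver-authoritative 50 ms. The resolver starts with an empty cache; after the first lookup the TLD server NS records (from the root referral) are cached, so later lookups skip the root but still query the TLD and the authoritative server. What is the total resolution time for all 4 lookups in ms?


Lookup 1 (cold cache): local + root + TLD + auth = 5 + 50 + 30 + 50 = 135 ms
Lookups 2..4 (TLD NS cached -> skip root; new domain -> still ask TLD and auth): local + TLD + auth = 5 + 30 + 50 = 85 ms each
Remaining 3 lookups: 3 * 85 = 255 ms
Total = 135 + 255 = 390 ms

390


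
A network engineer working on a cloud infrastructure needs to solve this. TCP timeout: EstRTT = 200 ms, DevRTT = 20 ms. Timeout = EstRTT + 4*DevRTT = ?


Given: EstRTT = 200 ms, DevRTT = 20 ms
Timeout = EstRTT + 4 * DevRTT
4 * DevRTT = 4 * 20 = 80
Timeout = 200 + 80 = 280 ms

280


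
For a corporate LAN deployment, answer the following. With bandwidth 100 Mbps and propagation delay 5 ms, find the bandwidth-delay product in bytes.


Given: bandwidth = 100 Mbps, delay = 5 ms
BDP in bits = 100 * 10^6 * 5 / 1000
BDP in bits = 500000
BDP in bytes = 500000 / 8 = 62500

62500


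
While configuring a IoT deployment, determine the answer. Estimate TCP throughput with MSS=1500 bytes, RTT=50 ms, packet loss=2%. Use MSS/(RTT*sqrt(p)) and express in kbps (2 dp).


Given: MSS = 1500 bytes, RTT = 50 ms, loss = 2%
RTT in seconds = 50 / 1000 = 0.05
Loss rate = 2% = 0.02
sqrt(loss) = sqrt(0.02) = 0.141421356237
Throughput (bytes/s) = 1500 / (0.05 * 0.141421356237) = 212132.0344
Throughput (kbps) = 212132.0344 * 8 / 1000 = 1697.056275 -> 1697.06 kbps (2 dp)

1697.06


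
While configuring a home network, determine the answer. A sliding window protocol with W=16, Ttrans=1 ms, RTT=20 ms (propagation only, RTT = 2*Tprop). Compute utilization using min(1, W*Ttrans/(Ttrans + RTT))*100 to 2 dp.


Given: W = 16, Ttrans = 1 ms, RTT = 20 ms (= 2 * Tprop, Tprop = 10 ms)
Cycle time = Ttrans + RTT = 1 + 20 = 21 ms (first packet sent until its ACK returns)
W * Ttrans = 16 * 1 = 16 ms of sending per cycle
W * Ttrans / (Ttrans + RTT) = 16 / 21 = 0.761905
U = min(1, 0.761905) = 0.761905
U% = 76.19%

76.19


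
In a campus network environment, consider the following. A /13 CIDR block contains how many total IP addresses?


Given: CIDR prefix /13
Host bits = 32 - 13 = 19
Total addresses = 2^19 = 524288

524288


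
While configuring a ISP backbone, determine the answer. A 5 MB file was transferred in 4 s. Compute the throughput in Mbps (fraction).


Given: file = 5 MB, time = 4 s
File in Mb = 5 * 8 = 40 Mb
Throughput = 40 / 4 Mbps
Throughput = 10 Mbps

10


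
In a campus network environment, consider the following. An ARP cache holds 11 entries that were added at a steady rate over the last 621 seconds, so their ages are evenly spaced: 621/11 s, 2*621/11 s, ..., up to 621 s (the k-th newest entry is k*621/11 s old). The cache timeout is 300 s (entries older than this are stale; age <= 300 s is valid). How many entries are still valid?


Ages are k * 621/11 s for k = 1..11 (spacing = 56.4545 s).
Entry k is valid iff k * 621/11 <= 300 iff k <= 11 * 300 / 621 = 5.3140
n_valid = floor(5.3140) = 5
(n_stale = 11 - 5 = 6)

5


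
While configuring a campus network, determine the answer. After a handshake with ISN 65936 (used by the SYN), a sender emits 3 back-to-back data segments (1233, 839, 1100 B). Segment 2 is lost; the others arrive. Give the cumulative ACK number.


SYN uses sequence number 65936; first data byte = ISN + 1 = 65937.
Segment 1: SEQ = 65937, len = 1233 B, covers [65937, 67169]
Segment 2: SEQ = 67170, len = 839 B, covers [67170, 68008] [LOST]
Segment 3: SEQ = 68009, len = 1100 B, covers [68009, 69108]
In-order data received: bytes [65937, 67169] (segments 1..1).
Segment 2 missing -> gap begins at byte 67170; later segments buffered out of order.
Cumulative ACK = next expected in-order byte = 65937 + 1233 = 67170

67170


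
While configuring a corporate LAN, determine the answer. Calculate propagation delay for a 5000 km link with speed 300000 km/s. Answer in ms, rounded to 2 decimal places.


Given: distance = 5000 km, speed = 300000 km/s
Delay = distance / speed = 5000 / 300000 seconds
Delay in ms = 5000 * 1000 / 300000
Delay = 16.6667 ms
Rounded to 2 dp = 16.67 ms

16.67


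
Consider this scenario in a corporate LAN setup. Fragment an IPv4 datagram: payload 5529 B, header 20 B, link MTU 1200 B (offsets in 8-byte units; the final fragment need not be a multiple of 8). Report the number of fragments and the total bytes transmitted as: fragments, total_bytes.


Max data per non-final fragment = floor((MTU - header)/8)*8 = floor((1200 - 20)/8)*8 = floor(1180/8)*8 = 1176 B
Final fragment needs no 8-byte alignment: it can carry up to MTU - header = 1180 B
Non-final fragments needed = ceil((payload - 1180) / 1176) = ceil(4349/1176) = ceil(3.6981) = 4
Number of fragments = 4 + 1 = 5
Fragment sizes (data): 4 * 1176 B + 825 B (last, 825 <= 1180 OK)
Total bytes sent = payload + n_frags * header = 5529 + 5*20 = 5529 + 100 = 5629 B

5, 5629


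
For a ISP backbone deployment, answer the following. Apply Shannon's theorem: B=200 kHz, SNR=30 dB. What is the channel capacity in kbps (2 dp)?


Given: B = 200 kHz, SNR = 30 dB
SNR linear = 10^(30/10) = 1000
1 + SNR = 1001
log2(1001) = 9.9672262588
C = 200 * 1000 * 9.9672262588 = 1993445.2518 bps
C = 1993.445252 kbps -> 1993.45 kbps (2 dp)

1993.45


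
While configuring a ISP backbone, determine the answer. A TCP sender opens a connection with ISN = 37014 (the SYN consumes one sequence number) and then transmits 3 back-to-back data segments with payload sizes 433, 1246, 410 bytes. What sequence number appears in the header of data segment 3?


The SYN occupies sequence number ISN = 37014, so the first data byte is ISN + 1 = 37015.
SEQ of data segment i = (ISN + 1) + sum of payload sizes of segments 1..i-1.
Segment 1: SEQ = 37015, payload = 433 bytes
Segment 2: SEQ = 37448, payload = 1246 bytes
Segment 3: SEQ = 38694, payload = 410 bytes
SEQ of segment 3 = 37015 + 433 + 1246 = 38694

38694


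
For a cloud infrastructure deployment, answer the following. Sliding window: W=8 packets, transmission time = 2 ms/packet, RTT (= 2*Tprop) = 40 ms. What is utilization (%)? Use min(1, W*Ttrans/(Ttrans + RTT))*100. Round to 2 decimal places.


Given: W = 8, Ttrans = 2 ms, RTT = 40 ms (= 2 * Tprop, Tprop = 20 ms)
Cycle time = Ttrans + RTT = 2 + 40 = 42 ms (first packet sent until its ACK returns)
W * Ttrans = 8 * 2 = 16 ms of sending per cycle
W * Ttrans / (Ttrans + RTT) = 16 / 42 = 0.380952
U = min(1, 0.380952) = 0.380952
U% = 38.10%

38.10


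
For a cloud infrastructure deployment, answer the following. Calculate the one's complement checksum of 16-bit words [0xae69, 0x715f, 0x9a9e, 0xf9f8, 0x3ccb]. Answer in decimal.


Given words: [0xae69, 0x715f, 0x9a9e, 0xf9f8, 0x3ccb]
Step 1: Sum all words
Raw sum = 44649 + 29023 + 39582 + 63992 + 15563 = 192809
Step 2: Fold carry: (61737 + 2) = 61739
One's complement = ~61739 & 0xFFFF = 3796

3796


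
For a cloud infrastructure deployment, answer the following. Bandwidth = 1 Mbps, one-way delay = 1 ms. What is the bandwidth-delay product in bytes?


Given: bandwidth = 1 Mbps, delay = 1 ms
BDP in bits = 1 * 10^6 * 1 / 1000
BDP in bits = 1000
BDP in bytes = 1000 / 8 = 125

125


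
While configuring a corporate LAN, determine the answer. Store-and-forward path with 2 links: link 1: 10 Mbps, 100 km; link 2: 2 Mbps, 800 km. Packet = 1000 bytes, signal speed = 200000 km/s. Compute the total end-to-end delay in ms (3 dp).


Packet = 1000 bytes = 8000 bits. Store-and-forward: sum (t_trans + t_prop) per link.
Link 1: t_trans = 8000/(10*10^6) s = 0.8000 ms; t_prop = 100/200000 s = 0.5000 ms; subtotal = 1.3000 ms
Link 2: t_trans = 8000/(2*10^6) s = 4.0000 ms; t_prop = 800/200000 s = 4.0000 ms; subtotal = 8.0000 ms
End-to-end = 1.3000 + 8.0000 = 9.3000 ms -> 9.300 ms (3 dp)

9.300


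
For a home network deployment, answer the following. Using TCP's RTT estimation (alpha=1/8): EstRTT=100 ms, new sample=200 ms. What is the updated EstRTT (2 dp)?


Given: EstRTT = 100 ms, SampleRTT = 200 ms, alpha = 1/8
New EstRTT = (1 - alpha) * EstRTT + alpha * SampleRTT
(7/8) * 100 = 87.5
(1/8) * 200 = 25
New EstRTT = 87.5 + 25 = 112.5 ms -> 112.50 ms (2 dp)

112.50


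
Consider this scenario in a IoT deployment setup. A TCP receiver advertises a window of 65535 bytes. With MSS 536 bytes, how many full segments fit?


Given: RWND = 65535 bytes, MSS = 536 bytes
Full segments = floor(RWND / MSS)
Full segments = floor(65535 / 536)
Full segments = floor(122.2668) = 122

122


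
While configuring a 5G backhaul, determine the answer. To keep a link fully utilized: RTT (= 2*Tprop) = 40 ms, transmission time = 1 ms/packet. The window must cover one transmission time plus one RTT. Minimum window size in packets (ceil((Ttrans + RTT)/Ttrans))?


Given: Ttrans = 1 ms, RTT = 40 ms (= 2 * Tprop, Tprop = 20 ms)
Time until first ACK returns = Ttrans + RTT = 1 + 40 = 41 ms
Need W * Ttrans >= Ttrans + RTT  ->  W >= (Ttrans + RTT) / Ttrans
(Ttrans + RTT) / Ttrans = 41 / 1 = 41
W_min = ceil(41) = 41

41


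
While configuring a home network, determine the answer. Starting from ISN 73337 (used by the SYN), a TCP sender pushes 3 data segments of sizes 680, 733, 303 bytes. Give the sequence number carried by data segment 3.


The SYN occupies sequence number ISN = 73337, so the first data byte is ISN + 1 = 73338.
SEQ of data segment i = (ISN + 1) + sum of payload sizes of segments 1..i-1.
Segment 1: SEQ = 73338, payload = 680 bytes
Segment 2: SEQ = 74018, payload = 733 bytes
Segment 3: SEQ = 74751, payload = 303 bytes
SEQ of segment 3 = 73338 + 680 + 733 = 74751

74751


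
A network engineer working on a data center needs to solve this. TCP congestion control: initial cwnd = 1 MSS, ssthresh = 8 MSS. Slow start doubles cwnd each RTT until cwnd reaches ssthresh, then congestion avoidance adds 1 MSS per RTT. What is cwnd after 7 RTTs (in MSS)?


RTT 0: cwnd = 1 MSS (initial)
RTT 1: cwnd = 2 MSS (slow start, doubled)
RTT 2: cwnd = 4 MSS (slow start, doubled)
RTT 3: cwnd = 8 MSS (slow start, doubled)
RTT 4: cwnd = 9 MSS (congestion avoidance, +1)
RTT 5: cwnd = 10 MSS (congestion avoidance, +1)
RTT 6: cwnd = 11 MSS (congestion avoidance, +1)
RTT 7: cwnd = 12 MSS (congestion avoidance, +1)

12


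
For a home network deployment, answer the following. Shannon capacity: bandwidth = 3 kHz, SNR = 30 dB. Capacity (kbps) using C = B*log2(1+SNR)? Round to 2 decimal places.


Given: B = 3 kHz, SNR = 30 dB
SNR linear = 10^(30/10) = 1000
1 + SNR = 1001
log2(1001) = 9.9672262588
C = 3 * 1000 * 9.9672262588 = 29901.6788 bps
C = 29.901679 kbps -> 29.90 kbps (2 dp)

29.90


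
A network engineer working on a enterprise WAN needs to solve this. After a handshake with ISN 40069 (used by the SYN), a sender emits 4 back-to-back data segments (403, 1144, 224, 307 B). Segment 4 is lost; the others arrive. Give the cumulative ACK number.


SYN uses sequence number 40069; first data byte = ISN + 1 = 40070.
Segment 1: SEQ = 40070, len = 403 B, covers [40070, 40472]
Segment 2: SEQ = 40473, len = 1144 B, covers [40473, 41616]
Segment 3: SEQ = 41617, len = 224 B, covers [41617, 41840]
Segment 4: SEQ = 41841, len = 307 B, covers [41841, 42147] [LOST]
In-order data received: bytes [40070, 41840] (segments 1..3).
Segment 4 missing -> gap begins at byte 41841.
Cumulative ACK = next expected in-order byte = 40070 + 403 + 1144 + 224 = 41841

41841


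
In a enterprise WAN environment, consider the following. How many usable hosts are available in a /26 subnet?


Given: subnet mask /26
Host bits = 32 - 26 = 6
Total addresses = 2^6 = 64
Usable hosts = 64 - 2 (network + broadcast) = 62

62


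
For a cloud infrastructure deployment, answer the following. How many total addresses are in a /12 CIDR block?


Given: CIDR prefix /12
Host bits = 32 - 12 = 20
Total addresses = 2^20 = 1048576

1048576


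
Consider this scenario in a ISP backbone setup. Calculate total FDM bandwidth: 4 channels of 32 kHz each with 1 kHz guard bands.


Given: 4 channels, 32 kHz each, guard = 1 kHz
Channel bandwidth = 4 * 32 = 128 kHz
Guard bands = 3 gaps * 1 kHz = 3 kHz
Total = 128 + 3 = 131 kHz

131


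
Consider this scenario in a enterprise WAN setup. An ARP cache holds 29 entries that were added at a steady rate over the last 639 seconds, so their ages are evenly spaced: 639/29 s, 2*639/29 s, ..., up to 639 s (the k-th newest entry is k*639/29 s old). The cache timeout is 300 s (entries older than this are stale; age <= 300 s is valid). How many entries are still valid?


Ages are k * 639/29 s for k = 1..29 (spacing = 22.0345 s).
Entry k is valid iff k * 639/29 <= 300 iff k <= 29 * 300 / 639 = 13.6150
n_valid = floor(13.6150) = 13
(n_stale = 29 - 13 = 16)

13


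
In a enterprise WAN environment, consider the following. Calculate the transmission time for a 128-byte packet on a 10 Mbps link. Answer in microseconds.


Given: packet = 128 bytes, bandwidth = 10 Mbps
Packet in bits = 128 * 8 = 1024 bits
Bandwidth = 10 * 10^6 = 10000000 bps
Time = 1024 / 10000000 seconds
Time in us = 1024 * 10^6 / 10000000 = 102.4

102.4


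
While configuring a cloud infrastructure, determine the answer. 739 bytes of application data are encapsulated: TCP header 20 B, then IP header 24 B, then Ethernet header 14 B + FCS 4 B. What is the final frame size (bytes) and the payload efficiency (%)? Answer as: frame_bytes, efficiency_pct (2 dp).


TCP segment = 739 + 20 = 759 B
IP packet = 759 + 24 = 783 B
Ethernet frame = 783 + 14 + 4 = 801 B
Efficiency = app / frame = 739 / 801 = 0.922597 = 92.2597% -> 92.26% (2 dp)

801, 92.26


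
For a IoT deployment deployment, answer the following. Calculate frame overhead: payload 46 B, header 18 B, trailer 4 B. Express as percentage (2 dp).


Given: payload = 46 B, header = 18 B, trailer = 4 B
Overhead bytes = header + trailer = 18 + 4 = 22
Total frame = payload + overhead = 46 + 22 = 68
Overhead % = 22 / 68 * 100 = 32.3529% -> 32.35% (2 dp)

32.35


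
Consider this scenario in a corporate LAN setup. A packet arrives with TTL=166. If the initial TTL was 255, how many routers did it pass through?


Given: initial TTL = 255, received TTL = 166
Hops = initial TTL - received TTL
Hops = 255 - 166 = 89

89


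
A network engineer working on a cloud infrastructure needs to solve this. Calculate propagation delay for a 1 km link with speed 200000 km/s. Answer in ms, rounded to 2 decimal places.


Given: distance = 1 km, speed = 200000 km/s
Delay = distance / speed = 1 / 200000 seconds
Delay in ms = 1 * 1000 / 200000
Delay = 0.0050 ms
Rounded to 2 dp = 0.01 ms

0.01


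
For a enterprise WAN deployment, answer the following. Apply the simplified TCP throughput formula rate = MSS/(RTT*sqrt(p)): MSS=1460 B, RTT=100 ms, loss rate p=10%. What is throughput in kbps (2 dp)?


Given: MSS = 1460 bytes, RTT = 100 ms, loss = 10%
RTT in seconds = 100 / 1000 = 0.1
Loss rate = 10% = 0.1
sqrt(loss) = sqrt(0.1) = 0.316227766017
Throughput (bytes/s) = 1460 / (0.1 * 0.316227766017) = 46169.2538
Throughput (kbps) = 46169.2538 * 8 / 1000 = 369.354031 -> 369.35 kbps (2 dp)

369.35


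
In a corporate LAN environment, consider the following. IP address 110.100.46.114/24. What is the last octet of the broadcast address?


Given: IP = 110.100.46.114, prefix = /24
Host bits = 32 - 24 = 8
Network last octet = 114 AND mask = 0
Host part size = 2^8 - 1 = 255
Broadcast last octet = 0 OR 255 = 255

255


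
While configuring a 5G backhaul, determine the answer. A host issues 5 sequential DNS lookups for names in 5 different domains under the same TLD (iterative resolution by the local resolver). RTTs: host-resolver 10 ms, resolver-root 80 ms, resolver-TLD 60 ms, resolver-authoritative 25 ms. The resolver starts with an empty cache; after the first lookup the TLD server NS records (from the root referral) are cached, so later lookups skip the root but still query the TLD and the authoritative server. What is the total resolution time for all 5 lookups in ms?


Lookup 1 (cold cache): local + root + TLD + auth = 10 + 80 + 60 + 25 = 175 ms
Lookups 2..5 (TLD NS cached -> skip root; new domain -> still ask TLD and auth): local + TLD + auth = 10 + 60 + 25 = 95 ms each
Remaining 4 lookups: 4 * 95 = 380 ms
Total = 175 + 380 = 555 ms

555


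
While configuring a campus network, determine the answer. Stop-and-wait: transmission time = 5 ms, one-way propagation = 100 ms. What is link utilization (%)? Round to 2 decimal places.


Given: Ttrans = 5 ms, Tprop = 100 ms
RTT = 2 * Tprop = 2 * 100 = 200 ms
U = Ttrans / (Ttrans + RTT)
U = 5 / (5 + 200)
U = 5 / 205 = 0.02439
U% = 2.44%

2.44


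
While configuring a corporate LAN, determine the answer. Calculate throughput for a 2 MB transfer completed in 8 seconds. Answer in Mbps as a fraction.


Given: file = 2 MB, time = 8 s
File in Mb = 2 * 8 = 16 Mb
Throughput = 16 / 8 Mbps
Throughput = 2 Mbps

2


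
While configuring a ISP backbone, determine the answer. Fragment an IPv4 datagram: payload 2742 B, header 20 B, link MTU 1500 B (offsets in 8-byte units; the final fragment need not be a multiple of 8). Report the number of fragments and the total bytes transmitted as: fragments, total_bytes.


Max data per non-final fragment = floor((MTU - header)/8)*8 = floor((1500 - 20)/8)*8 = floor(1480/8)*8 = 1480 B
Final fragment needs no 8-byte alignment: it can carry up to MTU - header = 1480 B
Non-final fragments needed = ceil((payload - 1480) / 1480) = ceil(1262/1480) = ceil(0.8527) = 1
Number of fragments = 1 + 1 = 2
Fragment sizes (data): 1 * 1480 B + 1262 B (last, 1262 <= 1480 OK)
Total bytes sent = payload + n_frags * header = 2742 + 2*20 = 2742 + 40 = 2782 B

2, 2782


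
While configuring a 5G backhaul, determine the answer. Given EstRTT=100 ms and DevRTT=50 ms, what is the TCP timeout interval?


Given: EstRTT = 100 ms, DevRTT = 50 ms
Timeout = EstRTT + 4 * DevRTT
4 * DevRTT = 4 * 50 = 200
Timeout = 100 + 200 = 300 ms

300


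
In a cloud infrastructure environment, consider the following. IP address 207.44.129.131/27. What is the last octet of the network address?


Given: IP = 207.44.129.131, prefix = /27
Subnet mask = 255.255.255.224
Last octet of IP: 131
Last octet of mask: 224
Network last octet = 131 AND 224 = 128

128


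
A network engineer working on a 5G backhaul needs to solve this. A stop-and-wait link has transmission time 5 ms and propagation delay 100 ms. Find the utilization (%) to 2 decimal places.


Given: Ttrans = 5 ms, Tprop = 100 ms
RTT = 2 * Tprop = 2 * 100 = 200 ms
U = Ttrans / (Ttrans + RTT)
U = 5 / (5 + 200)
U = 5 / 205 = 0.02439
U% = 2.44%

2.44


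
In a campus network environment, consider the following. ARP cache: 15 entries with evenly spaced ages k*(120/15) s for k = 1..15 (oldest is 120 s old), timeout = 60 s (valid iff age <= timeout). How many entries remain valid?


Ages are k * 120/15 s for k = 1..15 (spacing = 8.0000 s).
Entry k is valid iff k * 120/15 <= 60 iff k <= 15 * 60 / 120 = 7.5000
n_valid = floor(7.5000) = 7
(n_stale = 15 - 7 = 8)

7


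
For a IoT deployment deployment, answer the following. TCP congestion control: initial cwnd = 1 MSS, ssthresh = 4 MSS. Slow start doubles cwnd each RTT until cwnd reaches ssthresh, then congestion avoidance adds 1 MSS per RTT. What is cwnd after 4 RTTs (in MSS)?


RTT 0: cwnd = 1 MSS (initial)
RTT 1: cwnd = 2 MSS (slow start, doubled)
RTT 2: cwnd = 4 MSS (slow start, doubled)
RTT 3: cwnd = 5 MSS (congestion avoidance, +1)
RTT 4: cwnd = 6 MSS (congestion avoidance, +1)

6


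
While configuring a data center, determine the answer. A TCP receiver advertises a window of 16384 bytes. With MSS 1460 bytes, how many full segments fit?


Given: RWND = 16384 bytes, MSS = 1460 bytes
Full segments = floor(RWND / MSS)
Full segments = floor(16384 / 1460)
Full segments = floor(11.2219) = 11

11


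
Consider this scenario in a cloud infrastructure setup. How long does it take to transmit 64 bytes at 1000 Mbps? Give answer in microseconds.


Given: packet = 64 bytes, bandwidth = 1000 Mbps
Packet in bits = 64 * 8 = 512 bits
Bandwidth = 1000 * 10^6 = 1000000000 bps
Time = 512 / 1000000000 seconds
Time in us = 512 * 10^6 / 1000000000 = 0.512

0.512


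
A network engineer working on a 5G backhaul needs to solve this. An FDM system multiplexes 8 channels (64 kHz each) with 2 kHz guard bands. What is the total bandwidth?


Given: 8 channels, 64 kHz each, guard = 2 kHz
Channel bandwidth = 8 * 64 = 512 kHz
Guard bands = 7 gaps * 2 kHz = 14 kHz
Total = 512 + 14 = 526 kHz

526


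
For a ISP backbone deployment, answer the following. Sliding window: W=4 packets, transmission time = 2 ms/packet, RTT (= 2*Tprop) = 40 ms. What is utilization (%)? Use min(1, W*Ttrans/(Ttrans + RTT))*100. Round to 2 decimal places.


Given: W = 4, Ttrans = 2 ms, RTT = 40 ms (= 2 * Tprop, Tprop = 20 ms)
Cycle time = Ttrans + RTT = 2 + 40 = 42 ms (first packet sent until its ACK returns)
W * Ttrans = 4 * 2 = 8 ms of sending per cycle
W * Ttrans / (Ttrans + RTT) = 8 / 42 = 0.190476
U = min(1, 0.190476) = 0.190476
U% = 19.05%

19.05


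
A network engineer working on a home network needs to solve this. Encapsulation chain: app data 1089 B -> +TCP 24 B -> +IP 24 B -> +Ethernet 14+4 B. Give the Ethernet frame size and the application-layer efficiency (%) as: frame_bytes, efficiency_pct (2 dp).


TCP segment = 1089 + 24 = 1113 B
IP packet = 1113 + 24 = 1137 B
Ethernet frame = 1137 + 14 + 4 = 1155 B
Efficiency = app / frame = 1089 / 1155 = 0.942857 = 94.2857% -> 94.29% (2 dp)

1155, 94.29


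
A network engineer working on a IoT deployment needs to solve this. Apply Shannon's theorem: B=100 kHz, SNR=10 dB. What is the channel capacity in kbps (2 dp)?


Given: B = 100 kHz, SNR = 10 dB
SNR linear = 10^(10/10) = 10
1 + SNR = 11
log2(11) = 3.4594316186
C = 100 * 1000 * 3.4594316186 = 345943.1619 bps
C = 345.943162 kbps -> 345.94 kbps (2 dp)

345.94


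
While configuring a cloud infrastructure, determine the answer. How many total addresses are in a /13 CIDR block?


Given: CIDR prefix /13
Host bits = 32 - 13 = 19
Total addresses = 2^19 = 524288

524288


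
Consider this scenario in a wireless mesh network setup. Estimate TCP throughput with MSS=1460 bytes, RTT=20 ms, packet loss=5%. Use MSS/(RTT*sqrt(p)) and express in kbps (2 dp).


Given: MSS = 1460 bytes, RTT = 20 ms, loss = 5%
RTT in seconds = 20 / 1000 = 0.02
Loss rate = 5% = 0.05
sqrt(loss) = sqrt(0.05) = 0.223606797750
Throughput (bytes/s) = 1460 / (0.02 * 0.223606797750) = 326465.9247
Throughput (kbps) = 326465.9247 * 8 / 1000 = 2611.727398 -> 2611.73 kbps (2 dp)

2611.73


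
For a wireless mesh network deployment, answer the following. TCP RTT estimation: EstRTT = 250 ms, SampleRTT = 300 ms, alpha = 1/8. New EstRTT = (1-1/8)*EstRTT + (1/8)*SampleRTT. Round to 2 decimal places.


Given: EstRTT = 250 ms, SampleRTT = 300 ms, alpha = 1/8
New EstRTT = (1 - alpha) * EstRTT + alpha * SampleRTT
(7/8) * 250 = 218.75
(1/8) * 300 = 37.5
New EstRTT = 218.75 + 37.5 = 256.25 ms -> 256.25 ms (2 dp)

256.25


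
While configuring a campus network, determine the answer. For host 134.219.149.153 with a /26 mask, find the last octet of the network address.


Given: IP = 134.219.149.153, prefix = /26
Subnet mask = 255.255.255.192
Last octet of IP: 153
Last octet of mask: 192
Network last octet = 153 AND 192 = 128

128


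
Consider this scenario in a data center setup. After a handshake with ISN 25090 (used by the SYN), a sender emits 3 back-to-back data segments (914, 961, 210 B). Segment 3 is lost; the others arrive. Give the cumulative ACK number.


SYN uses sequence number 25090; first data byte = ISN + 1 = 25091.
Segment 1: SEQ = 25091, len = 914 B, covers [25091, 26004]
Segment 2: SEQ = 26005, len = 961 B, covers [26005, 26965]
Segment 3: SEQ = 26966, len = 210 B, covers [26966, 27175] [LOST]
In-order data received: bytes [25091, 26965] (segments 1..2).
Segment 3 missing -> gap begins at byte 26966.
Cumulative ACK = next expected in-order byte = 25091 + 914 + 961 = 26966

26966


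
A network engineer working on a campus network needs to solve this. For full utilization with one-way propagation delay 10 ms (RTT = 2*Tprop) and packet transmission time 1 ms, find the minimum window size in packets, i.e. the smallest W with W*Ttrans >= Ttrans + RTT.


Given: Ttrans = 1 ms, RTT = 20 ms (= 2 * Tprop, Tprop = 10 ms)
Time until first ACK returns = Ttrans + RTT = 1 + 20 = 21 ms
Need W * Ttrans >= Ttrans + RTT  ->  W >= (Ttrans + RTT) / Ttrans
(Ttrans + RTT) / Ttrans = 21 / 1 = 21
W_min = ceil(21) = 21

21


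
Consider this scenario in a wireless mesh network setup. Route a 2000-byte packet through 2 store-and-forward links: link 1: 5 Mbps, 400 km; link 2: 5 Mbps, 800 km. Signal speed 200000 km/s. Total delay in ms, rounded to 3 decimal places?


Packet = 2000 bytes = 16000 bits. Store-and-forward: sum (t_trans + t_prop) per link.
Link 1: t_trans = 16000/(5*10^6) s = 3.2000 ms; t_prop = 400/200000 s = 2.0000 ms; subtotal = 5.2000 ms
Link 2: t_trans = 16000/(5*10^6) s = 3.2000 ms; t_prop = 800/200000 s = 4.0000 ms; subtotal = 7.2000 ms
End-to-end = 5.2000 + 7.2000 = 12.4000 ms -> 12.400 ms (3 dp)

12.400


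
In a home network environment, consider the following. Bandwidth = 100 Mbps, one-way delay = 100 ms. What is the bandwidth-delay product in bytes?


Given: bandwidth = 100 Mbps, delay = 100 ms
BDP in bits = 100 * 10^6 * 100 / 1000
BDP in bits = 10000000
BDP in bytes = 10000000 / 8 = 1250000

1250000


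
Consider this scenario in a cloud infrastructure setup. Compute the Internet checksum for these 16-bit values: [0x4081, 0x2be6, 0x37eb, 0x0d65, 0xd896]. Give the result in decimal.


Given words: [0x4081, 0x2be6, 0x37eb, 0x0d65, 0xd896]
Step 1: Sum all words
Raw sum = 16513 + 11238 + 14315 + 3429 + 55446 = 100941
Step 2: Fold carry: (35405 + 1) = 35406
One's complement = ~35406 & 0xFFFF = 30129

30129


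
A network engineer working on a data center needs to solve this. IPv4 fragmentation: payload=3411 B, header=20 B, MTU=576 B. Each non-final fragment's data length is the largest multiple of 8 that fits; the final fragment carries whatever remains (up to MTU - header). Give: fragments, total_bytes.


Max data per non-final fragment = floor((MTU - header)/8)*8 = floor((576 - 20)/8)*8 = floor(556/8)*8 = 552 B
Final fragment needs no 8-byte alignment: it can carry up to MTU - header = 556 B
Non-final fragments needed = ceil((payload - 556) / 552) = ceil(2855/552) = ceil(5.1721) = 6
Number of fragments = 6 + 1 = 7
Fragment sizes (data): 6 * 552 B + 99 B (last, 99 <= 556 OK)
Total bytes sent = payload + n_frags * header = 3411 + 7*20 = 3411 + 140 = 3551 B

7, 3551


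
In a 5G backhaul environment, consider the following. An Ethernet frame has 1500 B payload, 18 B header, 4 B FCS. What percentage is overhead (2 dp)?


Given: payload = 1500 B, header = 18 B, trailer = 4 B
Overhead bytes = header + trailer = 18 + 4 = 22
Total frame = payload + overhead = 1500 + 22 = 1522
Overhead % = 22 / 1522 * 100 = 1.4455% -> 1.45% (2 dp)

1.45


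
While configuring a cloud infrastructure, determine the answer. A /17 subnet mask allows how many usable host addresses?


Given: subnet mask /17
Host bits = 32 - 17 = 15
Total addresses = 2^15 = 32768
Usable hosts = 32768 - 2 (network + broadcast) = 32766

32766


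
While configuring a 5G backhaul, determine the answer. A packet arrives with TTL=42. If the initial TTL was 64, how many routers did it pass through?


Given: initial TTL = 64, received TTL = 42
Hops = initial TTL - received TTL
Hops = 64 - 42 = 22

22


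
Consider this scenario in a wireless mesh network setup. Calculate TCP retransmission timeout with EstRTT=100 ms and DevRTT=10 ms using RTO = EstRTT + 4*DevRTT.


Given: EstRTT = 100 ms, DevRTT = 10 ms
Timeout = EstRTT + 4 * DevRTT
4 * DevRTT = 4 * 10 = 40
Timeout = 100 + 40 = 140 ms

140


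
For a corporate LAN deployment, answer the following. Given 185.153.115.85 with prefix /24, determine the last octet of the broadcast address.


Given: IP = 185.153.115.85, prefix = /24
Host bits = 32 - 24 = 8
Network last octet = 85 AND mask = 0
Host part size = 2^8 - 1 = 255
Broadcast last octet = 0 OR 255 = 255

255


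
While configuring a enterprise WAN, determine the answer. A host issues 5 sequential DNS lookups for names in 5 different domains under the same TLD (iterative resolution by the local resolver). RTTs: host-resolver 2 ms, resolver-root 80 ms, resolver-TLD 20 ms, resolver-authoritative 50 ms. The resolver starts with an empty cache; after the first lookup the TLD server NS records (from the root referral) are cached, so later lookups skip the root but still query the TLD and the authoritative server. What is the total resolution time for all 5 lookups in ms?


Lookup 1 (cold cache): local + root + TLD + auth = 2 + 80 + 20 + 50 = 152 ms
Lookups 2..5 (TLD NS cached -> skip root; new domain -> still ask TLD and auth): local + TLD + auth = 2 + 20 + 50 = 72 ms each
Remaining 4 lookups: 4 * 72 = 288 ms
Total = 152 + 288 = 440 ms

440


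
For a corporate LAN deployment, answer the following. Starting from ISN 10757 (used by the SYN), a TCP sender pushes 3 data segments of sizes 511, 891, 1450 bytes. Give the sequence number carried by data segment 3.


The SYN occupies sequence number ISN = 10757, so the first data byte is ISN + 1 = 10758.
SEQ of data segment i = (ISN + 1) + sum of payload sizes of segments 1..i-1.
Segment 1: SEQ = 10758, payload = 511 bytes
Segment 2: SEQ = 11269, payload = 891 bytes
Segment 3: SEQ = 12160, payload = 1450 bytes
SEQ of segment 3 = 10758 + 511 + 891 = 12160

12160


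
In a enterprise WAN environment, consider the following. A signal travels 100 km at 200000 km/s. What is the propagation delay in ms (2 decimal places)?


Given: distance = 100 km, speed = 200000 km/s
Delay = distance / speed = 100 / 200000 seconds
Delay in ms = 100 * 1000 / 200000
Delay = 0.5000 ms
Rounded to 2 dp = 0.50 ms

0.50


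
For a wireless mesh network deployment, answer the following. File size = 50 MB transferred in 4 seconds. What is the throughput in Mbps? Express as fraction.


Given: file = 50 MB, time = 4 s
File in Mb = 50 * 8 = 400 Mb
Throughput = 400 / 4 Mbps
Throughput = 100 Mbps

100


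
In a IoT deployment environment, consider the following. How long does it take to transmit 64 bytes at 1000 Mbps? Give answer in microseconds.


Given: packet = 64 bytes, bandwidth = 1000 Mbps
Packet in bits = 64 * 8 = 512 bits
Bandwidth = 1000 * 10^6 = 1000000000 bps
Time = 512 / 1000000000 seconds
Time in us = 512 * 10^6 / 1000000000 = 0.512

0.512


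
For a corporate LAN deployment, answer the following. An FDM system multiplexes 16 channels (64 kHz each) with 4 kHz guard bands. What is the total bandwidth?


Given: 16 channels, 64 kHz each, guard = 4 kHz
Channel bandwidth = 16 * 64 = 1024 kHz
Guard bands = 15 gaps * 4 kHz = 60 kHz
Total = 1024 + 60 = 1084 kHz

1084


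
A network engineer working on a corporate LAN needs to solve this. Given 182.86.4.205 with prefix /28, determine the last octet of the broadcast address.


Given: IP = 182.86.4.205, prefix = /28
Host bits = 32 - 28 = 4
Network last octet = 205 AND mask = 192
Host part size = 2^4 - 1 = 15
Broadcast last octet = 192 OR 15 = 207

207


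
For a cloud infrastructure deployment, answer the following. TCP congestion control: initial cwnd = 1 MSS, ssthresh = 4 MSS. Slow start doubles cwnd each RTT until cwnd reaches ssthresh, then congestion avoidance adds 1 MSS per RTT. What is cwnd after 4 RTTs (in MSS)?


RTT 0: cwnd = 1 MSS (initial)
RTT 1: cwnd = 2 MSS (slow start, doubled)
RTT 2: cwnd = 4 MSS (slow start, doubled)
RTT 3: cwnd = 5 MSS (congestion avoidance, +1)
RTT 4: cwnd = 6 MSS (congestion avoidance, +1)

6


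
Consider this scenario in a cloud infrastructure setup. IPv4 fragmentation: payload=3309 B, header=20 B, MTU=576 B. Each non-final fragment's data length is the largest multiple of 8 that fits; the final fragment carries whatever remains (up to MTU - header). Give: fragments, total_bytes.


Max data per non-final fragment = floor((MTU - header)/8)*8 = floor((576 - 20)/8)*8 = floor(556/8)*8 = 552 B
Final fragment needs no 8-byte alignment: it can carry up to MTU - header = 556 B
Non-final fragments needed = ceil((payload - 556) / 552) = ceil(2753/552) = ceil(4.9873) = 5
Number of fragments = 5 + 1 = 6
Fragment sizes (data): 5 * 552 B + 549 B (last, 549 <= 556 OK)
Total bytes sent = payload + n_frags * header = 3309 + 6*20 = 3309 + 120 = 3429 B

6, 3429
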